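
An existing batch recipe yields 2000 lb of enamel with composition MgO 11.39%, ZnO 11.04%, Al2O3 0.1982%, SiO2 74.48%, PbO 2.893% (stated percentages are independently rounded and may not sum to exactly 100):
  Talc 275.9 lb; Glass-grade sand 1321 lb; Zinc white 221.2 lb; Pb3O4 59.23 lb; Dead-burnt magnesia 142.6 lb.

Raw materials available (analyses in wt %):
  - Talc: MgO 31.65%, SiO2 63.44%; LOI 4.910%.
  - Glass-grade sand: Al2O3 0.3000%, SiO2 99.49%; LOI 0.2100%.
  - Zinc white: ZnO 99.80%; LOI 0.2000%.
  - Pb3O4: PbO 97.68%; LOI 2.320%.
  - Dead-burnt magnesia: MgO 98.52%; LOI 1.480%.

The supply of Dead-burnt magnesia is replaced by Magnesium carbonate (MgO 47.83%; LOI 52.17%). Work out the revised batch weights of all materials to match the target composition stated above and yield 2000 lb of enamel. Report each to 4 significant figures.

The working math runs at full float precision through every step; working values appear rounded off to 4 significant figures as written; every reported figure receives exactly one rounding; derived quantities are computed at full float precision (the totals, five oxide percentages, yield, ignition loss, glass mass) from the batch weights at 2000 lb of glass as given in the problem or the answer.
Oxide mass targets, per 2000 lb enamel:
  MgO: 11.39% × 2000 = 227.8 lb
  ZnO: 11.04% × 2000 = 220.8 lb
  Al2O3: 0.1982% × 2000 = 3.964 lb
  SiO2: 74.48% × 2000 = 1490 lb
  PbO: 2.893% × 2000 = 57.86 lb
Sums-versus-targets review given the weights on record, versus the basis set out (every target is met by its sum inside rounding margins):
  MgO: 275.9·0.3165 + 293.7·0.4783 = 227.8 lb (target 227.8 lb)
  ZnO: 221.2·0.9980 = 220.8 lb (target 220.8 lb)
  Al2O3: 1321·0.003000 = 3.963 lb (target 3.964 lb)
  SiO2: 275.9·0.6344 + 1321·0.9949 = 1489 lb (target 1490 lb)
  PbO: 59.23·0.9768 = 57.86 lb (target 57.86 lb)
Auditing the glass mass value: whole batch net of LOI = 2000 lb (oxide target masses add up to 2000 lb; with the basis standing at 2000 lb — gaps are rounding artifacts).
Adding the batch up: Σ batch = 2171 lb; Σ batch·LOI gives LOI loss = 171.4 lb; as yield: glass ÷ batch → 92.11%.

Revised batch per 2000 lb enamel:
  Talc: 275.9 lb
  Glass-grade sand: 1321 lb
  Zinc white: 221.2 lb
  Pb3O4: 59.23 lb
  Magnesium carbonate: 293.7 lb
Total batch = 2171 lb; LOI loss = 171.4 lb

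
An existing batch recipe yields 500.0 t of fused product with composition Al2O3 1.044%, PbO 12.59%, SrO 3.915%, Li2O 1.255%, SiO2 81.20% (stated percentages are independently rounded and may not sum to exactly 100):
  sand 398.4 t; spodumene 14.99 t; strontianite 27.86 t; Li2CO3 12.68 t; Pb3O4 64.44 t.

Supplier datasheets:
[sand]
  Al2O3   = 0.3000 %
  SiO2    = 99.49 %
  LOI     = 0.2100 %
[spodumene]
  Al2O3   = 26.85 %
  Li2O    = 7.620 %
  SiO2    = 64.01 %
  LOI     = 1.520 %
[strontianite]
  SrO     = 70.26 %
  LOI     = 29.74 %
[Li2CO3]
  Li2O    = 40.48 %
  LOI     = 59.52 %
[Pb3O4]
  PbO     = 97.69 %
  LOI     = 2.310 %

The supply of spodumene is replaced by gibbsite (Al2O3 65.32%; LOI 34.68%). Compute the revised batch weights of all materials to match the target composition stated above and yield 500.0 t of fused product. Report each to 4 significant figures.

Revised batch per 500.0 t fused product:
  sand: 408.1 t
  gibbsite: 6.117 t
  strontianite: 27.86 t
  Li2CO3: 15.50 t
  Pb3O4: 64.44 t
Total batch = 522.0 t; LOI loss = 21.98 t

Full precision is kept at every stage. Working values are printed rounded to four significant figures in the working; each reported value is rounded just once; the derived quantities (LOI, net glass mass, totals, five oxide percentages, yield) are computed at full precision from the batch weights for 500.0 t of glass as given in problem or answer.
Per-oxide target masses for 500.0 t fused product:
  Al2O3: 1.044% × 500.0 = 5.220 t
  PbO: 12.59% × 500.0 = 62.95 t
  SrO: 3.915% × 500.0 = 19.58 t
  Li2O: 1.255% × 500.0 = 6.275 t
  SiO2: 81.20% × 500.0 = 406.0 t
Sums-versus-targets review with the batch weights as given, on the stated basis (sums match the target masses up to rounding of the answer):
  Al2O3: 408.1·0.003000 + 6.117·0.6532 = 5.220 t (target 5.220 t)
  PbO: 64.44·0.9769 = 62.95 t (target 62.95 t)
  SrO: 27.86·0.7026 = 19.57 t (target 19.58 t)
  Li2O: 15.50·0.4048 = 6.274 t (target 6.275 t)
  SiO2: 408.1·0.9949 = 406.0 t (target 406.0 t)
Glass-mass closure: batch total minus LOI = 500.0 t (the targets, summed, come to 500.0 t; against the stated basis, 500.0 t — any gap is answer rounding).
Total batch = Σ batch = 522.0 t; LOI loss = Σ batch·LOI = 21.98 t; glass ÷ batch gives a yield of 95.79%.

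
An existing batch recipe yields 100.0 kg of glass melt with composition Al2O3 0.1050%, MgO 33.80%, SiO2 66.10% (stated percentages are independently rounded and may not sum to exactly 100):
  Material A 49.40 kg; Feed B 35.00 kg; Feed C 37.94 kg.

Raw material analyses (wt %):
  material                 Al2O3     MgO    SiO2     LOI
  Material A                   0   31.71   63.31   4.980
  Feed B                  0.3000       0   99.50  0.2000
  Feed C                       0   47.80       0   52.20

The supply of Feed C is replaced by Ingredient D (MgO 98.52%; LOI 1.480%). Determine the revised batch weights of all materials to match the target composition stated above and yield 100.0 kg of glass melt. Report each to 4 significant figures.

Intermediates are printed (rounded to 4 significant digits) in the printout — all internal work maintains full float precision throughout. Each reported value takes just one rounding — the derived quantities (the totals, glass mass, three oxide percentages, ignition loss, the yield) are recomputed from the weighed amounts at 100.0 kg of glass in full float precision as quoted within the problem or answer text.
Target oxide masses per 100.0 kg glass melt:
  Al2O3: 0.1050% × 100.0 = 0.1050 kg
  MgO: 33.80% × 100.0 = 33.80 kg
  SiO2: 66.10% × 100.0 = 66.10 kg
Checking each oxide sum per the reported batch figures, under the basis named above (oxide sums agree with the targets modulo rounding of the values):
  Al2O3: 35.00·0.003000 = 0.1050 kg (target 0.1050 kg)
  MgO: 49.40·0.3171 + 18.41·0.9852 = 33.80 kg (target 33.80 kg)
  SiO2: 49.40·0.6331 + 35.00·0.9950 = 66.10 kg (target 66.10 kg)
Glass-mass closure: total batch − LOI = 100.0 kg (per-oxide target masses sum to 100.0 kg; against the stated basis, 100.0 kg — deltas are rounding alone).
Batch total: Σ batch = 102.8 kg; Σ batch·LOI gives LOI loss = 2.803 kg; as yield: glass ÷ batch → 97.27%.

Revised batch per 100.0 kg glass melt:
  Material A: 49.40 kg
  Feed B: 35.00 kg
  Ingredient D: 18.41 kg
Total batch = 102.8 kg; LOI loss = 2.803 kg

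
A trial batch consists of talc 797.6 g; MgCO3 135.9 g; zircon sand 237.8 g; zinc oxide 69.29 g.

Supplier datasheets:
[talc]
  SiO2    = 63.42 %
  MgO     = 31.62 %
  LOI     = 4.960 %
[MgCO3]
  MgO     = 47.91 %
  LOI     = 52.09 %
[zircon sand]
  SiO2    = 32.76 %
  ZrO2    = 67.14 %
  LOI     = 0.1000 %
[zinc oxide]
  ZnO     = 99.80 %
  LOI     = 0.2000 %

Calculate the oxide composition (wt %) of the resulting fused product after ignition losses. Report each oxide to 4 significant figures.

Glass mass = 1130 g (batch 1241 − LOI 110.7).
Composition: SiO2 51.66%, ZrO2 14.13%, ZnO 6.120%, MgO 28.08%

Mid-chain values are shown rounded to 4 significant digits in the working — every computation carries exact precision at each step. Every reported number is rounded just once — all derived quantities (the totals, ignition loss, four oxide percentages, the yield, net glass mass) are re-derived from the weighed amounts on 1130 g of glass in full precision, as set out in either problem or answer.
Oxide-by-oxide delivered mass:
  SiO2: 797.6·0.6342 + 237.8·0.3276 = 583.7 g
  ZrO2: 237.8·0.6714 = 159.7 g
  ZnO: 69.29·0.9980 = 69.15 g
  MgO: 797.6·0.3162 + 135.9·0.4791 = 317.3 g
LOI: 797.6·0.04960 + 135.9·0.5209 + 237.8·0.001000 + 69.29·0.002000 = 110.7 g
Resulting glass, batch − LOI: 1241 − 110.7 = 1130 g (= Σ oxide masses)
each oxide over glass, ×100, is wt %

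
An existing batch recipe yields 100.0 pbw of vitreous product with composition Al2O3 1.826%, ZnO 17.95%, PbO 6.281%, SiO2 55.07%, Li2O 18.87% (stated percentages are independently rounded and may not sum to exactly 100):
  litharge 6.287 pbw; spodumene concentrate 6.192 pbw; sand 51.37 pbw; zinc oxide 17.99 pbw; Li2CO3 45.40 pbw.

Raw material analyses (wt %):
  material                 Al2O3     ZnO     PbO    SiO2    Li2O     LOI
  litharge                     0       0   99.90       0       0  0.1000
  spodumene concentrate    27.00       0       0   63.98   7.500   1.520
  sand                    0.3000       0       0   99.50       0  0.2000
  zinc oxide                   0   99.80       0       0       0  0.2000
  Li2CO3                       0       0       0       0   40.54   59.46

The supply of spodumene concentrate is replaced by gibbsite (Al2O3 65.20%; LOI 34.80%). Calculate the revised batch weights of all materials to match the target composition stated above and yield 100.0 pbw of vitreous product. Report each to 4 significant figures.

The working math carries full precision from first step to last. Mid-chain values are shown with 4-significant-figure rounding at each printed step — every reported figure is rounded once only; all derived quantities are computed in full precision (totals, net glass mass, five oxide percentages, yield, ignition loss) starting from the weights on 100.0 pbw of glass, as written in the problem or the answer.
Oxide mass targets, per 100.0 pbw vitreous product:
  Al2O3: 1.826% × 100.0 = 1.826 pbw
  ZnO: 17.95% × 100.0 = 17.95 pbw
  PbO: 6.281% × 100.0 = 6.281 pbw
  SiO2: 55.07% × 100.0 = 55.07 pbw
  Li2O: 18.87% × 100.0 = 18.87 pbw
A balance pass over the oxides, on the weights just shown, at the basis given (sum by sum, the targets are met up to rounding of the answer):
  Al2O3: 2.546·0.6520 + 55.35·0.003000 = 1.826 pbw (target 1.826 pbw)
  ZnO: 17.99·0.9980 = 17.95 pbw (target 17.95 pbw)
  PbO: 6.287·0.9990 = 6.281 pbw (target 6.281 pbw)
  SiO2: 55.35·0.9950 = 55.07 pbw (target 55.07 pbw)
  Li2O: 46.55·0.4054 = 18.87 pbw (target 18.87 pbw)
Glass-mass closure: Σ batch − LOI loss = 100.0 pbw (targets for the oxides total 100.0 pbw; basis as stated: 100.0 pbw — deltas are rounding alone).
Batch grand total — Σ batch = 128.7 pbw; the LOI term Σ batch·LOI equals 28.72 pbw; the yield ratio, glass ÷ batch: 77.69%.

Revised batch per 100.0 pbw vitreous product:
  litharge: 6.287 pbw
  gibbsite: 2.546 pbw
  sand: 55.35 pbw
  zinc oxide: 17.99 pbw
  Li2CO3: 46.55 pbw
Total batch = 128.7 pbw; LOI loss = 28.72 pbw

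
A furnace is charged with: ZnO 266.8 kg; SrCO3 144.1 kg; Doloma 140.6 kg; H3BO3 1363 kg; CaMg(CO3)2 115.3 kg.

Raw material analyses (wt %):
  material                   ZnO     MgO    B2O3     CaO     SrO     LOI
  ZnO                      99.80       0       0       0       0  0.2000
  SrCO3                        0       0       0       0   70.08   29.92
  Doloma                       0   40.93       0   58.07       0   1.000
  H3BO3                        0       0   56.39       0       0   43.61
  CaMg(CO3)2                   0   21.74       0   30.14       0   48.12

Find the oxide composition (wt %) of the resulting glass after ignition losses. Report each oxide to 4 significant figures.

In-progress results appear, rounded to 4 significant digits, as written — each numeric step maintains full float precision throughout; exactly one rounding is applied to every reported result. The derived quantities (ignition loss, the five compositions, yield, the totals, net glass mass) are re-derived from the batch weights for 1335 kg of glass at full float precision as quoted within the problem or the answer.
What the batch supplies per oxide:
  ZnO: 266.8·0.9980 = 266.3 kg
  MgO: 140.6·0.4093 + 115.3·0.2174 = 82.61 kg
  B2O3: 1363·0.5639 = 768.6 kg
  CaO: 140.6·0.5807 + 115.3·0.3014 = 116.4 kg
  SrO: 144.1·0.7008 = 101.0 kg
LOI: 266.8·0.002000 + 144.1·0.2992 + 140.6·0.01000 + 1363·0.4361 + 115.3·0.4812 = 694.9 kg
Glass mass = batch − LOI = 2030 − 694.9 = 1335 kg (consistent with Σ oxide mass)
wt % = 100 × oxide mass / glass mass

Glass mass = 1335 kg (batch 2030 − LOI 694.9).
Composition: ZnO 19.95%, MgO 6.189%, B2O3 57.58%, CaO 8.720%, SrO 7.565%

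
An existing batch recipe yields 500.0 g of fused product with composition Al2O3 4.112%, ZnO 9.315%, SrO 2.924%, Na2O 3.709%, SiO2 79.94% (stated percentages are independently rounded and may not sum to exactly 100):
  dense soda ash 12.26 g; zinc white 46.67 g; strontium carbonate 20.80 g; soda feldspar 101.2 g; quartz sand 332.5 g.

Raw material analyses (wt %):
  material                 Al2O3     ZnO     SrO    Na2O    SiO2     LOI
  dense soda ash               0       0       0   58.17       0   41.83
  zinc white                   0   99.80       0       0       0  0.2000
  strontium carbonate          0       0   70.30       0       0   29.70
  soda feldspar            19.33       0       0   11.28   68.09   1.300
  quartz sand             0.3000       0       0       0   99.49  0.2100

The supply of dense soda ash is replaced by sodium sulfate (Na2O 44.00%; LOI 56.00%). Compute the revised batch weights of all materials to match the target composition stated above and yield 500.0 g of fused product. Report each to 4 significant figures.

Values along the way are displayed rounded off to 4 significant digits when written out. Exact precision is maintained from start to finish — every reported figure is rounded exactly once. Derived quantities, which include five oxide percentages, ignition loss, totals, glass mass, yield, are re-derived at full precision, as given in question or answer, from the batch weights at 500.0 g of glass.
Target masses of each oxide per 500.0 g fused product:
  Al2O3: 4.112% × 500.0 = 20.56 g
  ZnO: 9.315% × 500.0 = 46.58 g
  SrO: 2.924% × 500.0 = 14.62 g
  Na2O: 3.709% × 500.0 = 18.55 g
  SiO2: 79.94% × 500.0 = 399.7 g
Per-oxide balance check using the reported weights, versus the basis set out (every target is met by its sum modulo rounding of the values):
  Al2O3: 101.2·0.1933 + 332.5·0.003000 = 20.56 g (target 20.56 g)
  ZnO: 46.67·0.9980 = 46.58 g (target 46.58 g)
  SrO: 20.80·0.7030 = 14.62 g (target 14.62 g)
  Na2O: 16.20·0.4400 + 101.2·0.1128 = 18.54 g (target 18.55 g)
  SiO2: 101.2·0.6809 + 332.5·0.9949 = 399.7 g (target 399.7 g)
The glass-mass cross-check: net batch after ignition = 500.0 g (summing oxide targets gives 500.0 g; stated basis 500.0 g — any gap is answer rounding).
Batch grand total — Σ batch = 517.4 g; Σ batch·LOI gives LOI loss = 17.36 g; yield, glass over the total, = 96.65%.

Revised batch per 500.0 g fused product:
  sodium sulfate: 16.20 g
  zinc white: 46.67 g
  strontium carbonate: 20.80 g
  soda feldspar: 101.2 g
  quartz sand: 332.5 g
Total batch = 517.4 g; LOI loss = 17.36 g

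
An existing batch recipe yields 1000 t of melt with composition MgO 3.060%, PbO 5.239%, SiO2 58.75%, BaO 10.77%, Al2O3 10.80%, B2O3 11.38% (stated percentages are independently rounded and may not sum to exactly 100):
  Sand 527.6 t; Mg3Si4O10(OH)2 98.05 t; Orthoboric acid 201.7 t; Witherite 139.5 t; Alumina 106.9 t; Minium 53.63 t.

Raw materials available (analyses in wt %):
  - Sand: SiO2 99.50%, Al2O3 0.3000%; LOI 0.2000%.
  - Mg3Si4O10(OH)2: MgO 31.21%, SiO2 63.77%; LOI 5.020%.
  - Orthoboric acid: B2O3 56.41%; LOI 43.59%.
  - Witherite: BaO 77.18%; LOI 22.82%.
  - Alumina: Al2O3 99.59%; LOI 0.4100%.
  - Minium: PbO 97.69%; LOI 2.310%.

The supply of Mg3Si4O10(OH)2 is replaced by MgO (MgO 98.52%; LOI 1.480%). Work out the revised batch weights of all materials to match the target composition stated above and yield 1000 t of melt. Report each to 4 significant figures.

Every computation carries full float precision throughout; values along the way appear rounded to four significant figures in the working — each reported number carries a single rounding — all derived quantities are re-derived in full float precision (glass mass, LOI, yield, totals, the six compositions) from the weighed amounts for 1000 t of glass, exactly as printed in question or answer.
The oxide mass targets at 1000 t melt:
  MgO: 3.060% × 1000 = 30.60 t
  PbO: 5.239% × 1000 = 52.39 t
  SiO2: 58.75% × 1000 = 587.5 t
  BaO: 10.77% × 1000 = 107.7 t
  Al2O3: 10.80% × 1000 = 108.0 t
  B2O3: 11.38% × 1000 = 113.8 t
Mass-balance tally per oxide on the weights just shown, relative to the basis at hand (oxide sums agree with the targets within answer rounding):
  MgO: 31.06·0.9852 = 30.60 t (target 30.60 t)
  PbO: 53.63·0.9769 = 52.39 t (target 52.39 t)
  SiO2: 590.5·0.9950 = 587.5 t (target 587.5 t)
  BaO: 139.5·0.7718 = 107.7 t (target 107.7 t)
  Al2O3: 590.5·0.003000 + 106.7·0.9959 = 108.0 t (target 108.0 t)
  B2O3: 201.7·0.5641 = 113.8 t (target 113.8 t)
Consistency of the glass mass: total charge less LOI = 1000 t (per-oxide target masses sum to 1000 t; basis as stated: 1000 t — rounding explains the deltas).
Batch grand total — Σ batch = 1123 t; Σ batch·LOI gives LOI loss = 123.1 t; yield: glass divided by total = 89.04%.

Revised batch per 1000 t melt:
  Sand: 590.5 t
  MgO: 31.06 t
  Orthoboric acid: 201.7 t
  Witherite: 139.5 t
  Alumina: 106.7 t
  Minium: 53.63 t
Total batch = 1123 t; LOI loss = 123.1 t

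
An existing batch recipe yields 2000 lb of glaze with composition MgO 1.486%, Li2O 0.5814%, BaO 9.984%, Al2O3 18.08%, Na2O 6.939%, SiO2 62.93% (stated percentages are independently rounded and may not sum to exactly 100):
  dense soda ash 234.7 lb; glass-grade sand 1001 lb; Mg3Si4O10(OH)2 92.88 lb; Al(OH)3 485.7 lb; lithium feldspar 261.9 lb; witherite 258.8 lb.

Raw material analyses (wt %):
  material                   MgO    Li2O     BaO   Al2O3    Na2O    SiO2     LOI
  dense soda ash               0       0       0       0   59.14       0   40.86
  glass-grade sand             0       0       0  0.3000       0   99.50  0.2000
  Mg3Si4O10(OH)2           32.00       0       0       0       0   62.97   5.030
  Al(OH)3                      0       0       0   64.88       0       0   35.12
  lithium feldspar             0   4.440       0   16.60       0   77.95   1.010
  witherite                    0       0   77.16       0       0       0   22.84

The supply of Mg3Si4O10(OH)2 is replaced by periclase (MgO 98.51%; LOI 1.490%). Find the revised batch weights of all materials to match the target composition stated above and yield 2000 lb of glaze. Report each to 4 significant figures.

Rounding to 4 significant digits applies to every mid-chain value as displayed. All arithmetic carries exact precision throughout. Every reported number takes just one rounding — derived quantities are rebuilt from the batch weights at 2000 lb of glass at full float precision (ignition loss, six oxide percentages, net glass mass, the totals, yield) as written in the problem or answer text.
Per-oxide target masses for 2000 lb glaze:
  MgO: 1.486% × 2000 = 29.72 lb
  Li2O: 0.5814% × 2000 = 11.63 lb
  BaO: 9.984% × 2000 = 199.7 lb
  Al2O3: 18.08% × 2000 = 361.6 lb
  Na2O: 6.939% × 2000 = 138.8 lb
  SiO2: 62.93% × 2000 = 1259 lb
Per-oxide balance check per the reported batch figures, for the quoted basis mass (summed amounts equal target values modulo rounding of the values):
  MgO: 30.17·0.9851 = 29.72 lb (target 29.72 lb)
  Li2O: 261.9·0.04440 = 11.63 lb (target 11.63 lb)
  BaO: 258.8·0.7716 = 199.7 lb (target 199.7 lb)
  Al2O3: 1060·0.003000 + 485.4·0.6488 + 261.9·0.1660 = 361.6 lb (target 361.6 lb)
  Na2O: 234.7·0.5914 = 138.8 lb (target 138.8 lb)
  SiO2: 1060·0.9950 + 261.9·0.7795 = 1259 lb (target 1259 lb)
Glass mass check: net batch after ignition = 2000 lb (the Σ of target masses is 2000 lb; the stated basis being 2000 lb — deltas are rounding alone).
Batch total: Σ batch = 2331 lb; the LOI term Σ batch·LOI equals 330.7 lb; the yield ratio, glass ÷ batch: 85.81%.

Revised batch per 2000 lb glaze:
  dense soda ash: 234.7 lb
  glass-grade sand: 1060 lb
  periclase: 30.17 lb
  Al(OH)3: 485.4 lb
  lithium feldspar: 261.9 lb
  witherite: 258.8 lb
Total batch = 2331 lb; LOI loss = 330.7 lb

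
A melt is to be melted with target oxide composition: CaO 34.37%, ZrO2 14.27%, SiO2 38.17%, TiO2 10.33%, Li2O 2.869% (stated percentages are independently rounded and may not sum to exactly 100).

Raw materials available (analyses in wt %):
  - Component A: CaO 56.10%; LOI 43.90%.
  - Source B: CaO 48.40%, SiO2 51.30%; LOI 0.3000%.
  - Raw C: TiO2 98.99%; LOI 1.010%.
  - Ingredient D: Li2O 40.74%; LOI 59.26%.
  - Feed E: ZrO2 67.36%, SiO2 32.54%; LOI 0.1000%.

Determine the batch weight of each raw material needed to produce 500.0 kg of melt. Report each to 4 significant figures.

Each numeric step maintains full precision in all steps — values along the way are printed rounded to 4 significant digits in the working — exactly one rounding lands on each reported result — derived quantities are computed in full precision (glass mass, yield, the five compositions, LOI, the totals) from the batch weights per 500.0 kg of glass, as written in the problem or answer text.
Target masses of each oxide per 500.0 kg melt:
  CaO: 34.37% × 500.0 = 171.8 kg
  ZrO2: 14.27% × 500.0 = 71.35 kg
  SiO2: 38.17% × 500.0 = 190.8 kg
  TiO2: 10.33% × 500.0 = 51.65 kg
  Li2O: 2.869% × 500.0 = 14.34 kg
Sums-versus-targets review given the weights on record, for the quoted basis mass (oxide sums agree with the targets up to rounding of the answer):
  CaO: 43.33·0.5610 + 304.8·0.4840 = 171.8 kg (target 171.8 kg)
  ZrO2: 105.9·0.6736 = 71.33 kg (target 71.35 kg)
  SiO2: 304.8·0.5130 + 105.9·0.3254 = 190.8 kg (target 190.8 kg)
  TiO2: 52.18·0.9899 = 51.65 kg (target 51.65 kg)
  Li2O: 35.21·0.4074 = 14.34 kg (target 14.34 kg)
Glass-mass bookkeeping: total charge less LOI = 500.0 kg (per-oxide target masses sum to 500.0 kg; versus the stated basis of 500.0 kg — a pure rounding effect).
Total batch = Σ batch = 541.4 kg; LOI loss = Σ batch·LOI = 41.43 kg; yield: glass divided by total = 92.35%.

Batch per 500.0 kg melt:
  Component A: 43.33 kg
  Source B: 304.8 kg
  Raw C: 52.18 kg
  Ingredient D: 35.21 kg
  Feed E: 105.9 kg
Total batch = 541.4 kg; LOI loss = 41.43 kg; yield = 92.35%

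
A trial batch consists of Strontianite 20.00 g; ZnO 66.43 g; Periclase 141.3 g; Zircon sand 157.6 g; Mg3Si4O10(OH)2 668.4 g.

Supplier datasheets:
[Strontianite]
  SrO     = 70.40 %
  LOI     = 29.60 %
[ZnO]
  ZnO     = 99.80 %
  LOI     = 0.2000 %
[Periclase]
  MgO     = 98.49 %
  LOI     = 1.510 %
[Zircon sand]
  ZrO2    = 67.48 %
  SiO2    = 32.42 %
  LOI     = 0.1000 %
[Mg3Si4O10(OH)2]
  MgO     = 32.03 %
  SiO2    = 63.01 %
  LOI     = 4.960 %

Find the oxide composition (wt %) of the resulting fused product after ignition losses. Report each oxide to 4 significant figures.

In-progress results are shown, with 4-significant-digit rounding, in the printout. The whole derivation maintains exact precision from start to finish — every reported figure undergoes a single rounding — all derived quantities, including the totals, the five compositions, LOI, net glass mass, the yield, are rebuilt starting from the weights on 1012 g of glass at full float precision exactly as printed in question or answer.
Oxide masses out of the charge:
  MgO: 141.3·0.9849 + 668.4·0.3203 = 353.3 g
  ZrO2: 157.6·0.6748 = 106.3 g
  ZnO: 66.43·0.9980 = 66.30 g
  SrO: 20.00·0.7040 = 14.08 g
  SiO2: 157.6·0.3242 + 668.4·0.6301 = 472.3 g
LOI: 20.00·0.2960 + 66.43·0.002000 + 141.3·0.01510 + 157.6·0.001000 + 668.4·0.04960 = 41.50 g
Glass = total batch minus LOI = 1054 − 41.50 = 1012 g (the oxide masses sum to this)
each oxide over glass, ×100, is wt %

Glass mass = 1012 g (batch 1054 − LOI 41.50).
Composition: MgO 34.90%, ZrO2 10.51%, ZnO 6.550%, SrO 1.391%, SiO2 46.65%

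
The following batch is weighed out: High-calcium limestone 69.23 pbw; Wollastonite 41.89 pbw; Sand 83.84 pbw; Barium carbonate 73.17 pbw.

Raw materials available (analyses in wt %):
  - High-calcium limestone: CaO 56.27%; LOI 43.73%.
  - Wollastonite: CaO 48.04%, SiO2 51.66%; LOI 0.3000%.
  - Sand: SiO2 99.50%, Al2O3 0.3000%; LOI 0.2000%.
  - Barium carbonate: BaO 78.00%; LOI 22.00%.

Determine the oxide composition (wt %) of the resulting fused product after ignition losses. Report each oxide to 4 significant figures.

All internal work holds full float precision end to end — mid-chain values are printed rounded to four significant figures in the working; every reported number includes exactly one rounding; derived quantities (ignition loss, the four compositions, glass mass, the yield, totals) are re-derived at exact precision from the weighed amounts at 221.5 pbw of glass, precisely as stated by either problem or answer.
Mass of each oxide from the mix:
  BaO: 73.17·0.7800 = 57.07 pbw
  CaO: 69.23·0.5627 + 41.89·0.4804 = 59.08 pbw
  SiO2: 41.89·0.5166 + 83.84·0.9950 = 105.1 pbw
  Al2O3: 83.84·0.003000 = 0.2515 pbw
LOI: 69.23·0.4373 + 41.89·0.003000 + 83.84·0.002000 + 73.17·0.2200 = 46.67 pbw
batch − LOI leaves glass = 268.1 − 46.67 = 221.5 pbw (consistent with Σ oxide mass)
each oxide over glass, ×100, is wt %

Glass mass = 221.5 pbw (batch 268.1 − LOI 46.67).
Composition: BaO 25.77%, CaO 26.68%, SiO2 47.44%, Al2O3 0.1136%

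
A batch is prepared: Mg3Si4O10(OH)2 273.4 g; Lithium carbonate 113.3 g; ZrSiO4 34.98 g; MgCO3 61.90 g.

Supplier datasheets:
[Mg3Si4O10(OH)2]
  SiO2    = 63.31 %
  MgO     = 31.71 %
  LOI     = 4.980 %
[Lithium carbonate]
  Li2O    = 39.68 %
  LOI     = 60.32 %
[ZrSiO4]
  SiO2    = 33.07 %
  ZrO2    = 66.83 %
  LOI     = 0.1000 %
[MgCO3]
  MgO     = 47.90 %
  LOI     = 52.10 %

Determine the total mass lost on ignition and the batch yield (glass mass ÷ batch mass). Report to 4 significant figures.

LOI loss = 114.2 g; glass = 369.3 g; yield = 76.38%

Each numeric step carries exact precision in every operation. The intermediate values are shown rounded to four significant figures on the page — every reported result is rounded only once; all derived quantities (LOI, yield, the four compositions, net glass mass, the totals) are carried at full float precision from the batch weights for 369.3 g of glass, exactly as shown in the problem or answer text.
Ignition loss by material:
  Mg3Si4O10(OH)2: 273.4 × 0.04980 = 13.62 g
  Lithium carbonate: 113.3 × 0.6032 = 68.34 g
  ZrSiO4: 34.98 × 0.001000 = 0.03498 g
  MgCO3: 61.90 × 0.5210 = 32.25 g
Total LOI = 114.2 g
Glass = batch − LOI = 483.6 − 114.2 = 369.3 g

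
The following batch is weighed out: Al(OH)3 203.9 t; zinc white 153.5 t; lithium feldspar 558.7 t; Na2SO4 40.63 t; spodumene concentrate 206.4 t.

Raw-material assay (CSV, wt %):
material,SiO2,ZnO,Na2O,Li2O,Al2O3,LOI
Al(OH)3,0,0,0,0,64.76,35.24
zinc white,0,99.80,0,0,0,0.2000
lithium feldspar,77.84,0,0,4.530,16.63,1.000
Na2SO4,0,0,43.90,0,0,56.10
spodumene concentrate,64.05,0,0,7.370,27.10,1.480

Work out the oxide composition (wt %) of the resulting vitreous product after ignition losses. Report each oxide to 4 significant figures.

In-progress results appear, with 4-significant-figure rounding, as written — each numeric step keeps full precision throughout — each reported result takes just one rounding — derived quantities (totals, LOI, five oxide percentages, yield, net glass mass) are rebuilt in full precision using the weight values at 1060 t of glass as quoted within problem or answer.
Mass of each oxide from the mix:
  SiO2: 558.7·0.7784 + 206.4·0.6405 = 567.1 t
  ZnO: 153.5·0.9980 = 153.2 t
  Na2O: 40.63·0.4390 = 17.84 t
  Li2O: 558.7·0.04530 + 206.4·0.07370 = 40.52 t
  Al2O3: 203.9·0.6476 + 558.7·0.1663 + 206.4·0.2710 = 280.9 t
LOI: 203.9·0.3524 + 153.5·0.002000 + 558.7·0.01000 + 40.63·0.5610 + 206.4·0.01480 = 103.6 t
batch − LOI leaves glass = 1163 − 103.6 = 1060 t (= the summed oxide contributions)
percent by weight: oxide/glass ×100

Glass mass = 1060 t (batch 1163 − LOI 103.6).
Composition: SiO2 53.52%, ZnO 14.46%, Na2O 1.683%, Li2O 3.824%, Al2O3 26.51%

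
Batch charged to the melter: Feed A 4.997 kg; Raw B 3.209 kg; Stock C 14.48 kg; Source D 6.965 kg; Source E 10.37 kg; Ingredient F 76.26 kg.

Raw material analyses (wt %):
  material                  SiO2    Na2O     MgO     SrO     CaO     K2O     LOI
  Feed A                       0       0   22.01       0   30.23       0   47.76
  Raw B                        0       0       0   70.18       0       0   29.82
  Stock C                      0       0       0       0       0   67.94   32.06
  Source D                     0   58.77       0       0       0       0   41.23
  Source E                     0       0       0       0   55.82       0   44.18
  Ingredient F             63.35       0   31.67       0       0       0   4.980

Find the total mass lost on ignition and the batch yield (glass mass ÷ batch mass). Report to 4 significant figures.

LOI loss = 19.24 kg; glass = 97.04 kg; yield = 83.46%

The whole derivation runs at full precision in all steps; the intermediate values are rounded to four significant digits when quoted; a single rounding yields each reported value; all derived quantities are rebuilt in full float precision (net glass mass, the yield, LOI, six oxide percentages, the totals) starting from the weights on 97.04 kg of glass, exactly as printed in the problem or the answer.
Per-material ignition loss:
  Feed A: 4.997 × 0.4776 = 2.387 kg
  Raw B: 3.209 × 0.2982 = 0.9569 kg
  Stock C: 14.48 × 0.3206 = 4.642 kg
  Source D: 6.965 × 0.4123 = 2.872 kg
  Source E: 10.37 × 0.4418 = 4.581 kg
  Ingredient F: 76.26 × 0.04980 = 3.798 kg
Total LOI = 19.24 kg
Glass = batch − LOI = 116.3 − 19.24 = 97.04 kg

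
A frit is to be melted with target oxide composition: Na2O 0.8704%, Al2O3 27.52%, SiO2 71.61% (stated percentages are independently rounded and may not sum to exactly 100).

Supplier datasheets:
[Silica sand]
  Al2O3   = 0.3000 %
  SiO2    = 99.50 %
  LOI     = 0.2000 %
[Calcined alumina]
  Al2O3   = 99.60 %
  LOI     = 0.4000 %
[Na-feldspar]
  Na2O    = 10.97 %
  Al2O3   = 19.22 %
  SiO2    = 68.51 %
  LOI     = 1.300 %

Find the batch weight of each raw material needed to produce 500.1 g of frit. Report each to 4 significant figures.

Batch per 500.1 g frit:
  Silica sand: 332.6 g
  Calcined alumina: 129.5 g
  Na-feldspar: 39.68 g
Total batch = 501.8 g; LOI loss = 1.699 g; yield = 99.66%

Working values are displayed, rounded to four significant figures, between the steps — all arithmetic maintains full float precision through the solve. A single rounding completes every reported value — all derived quantities, including ignition loss, the totals, net glass mass, yield, three oxide percentages, are recomputed from the batch weights on 500.1 g of glass at exact precision, as quoted within the question or the answer.
Oxide mass targets, per 500.1 g frit:
  Na2O: 0.8704% × 500.1 = 4.353 g
  Al2O3: 27.52% × 500.1 = 137.6 g
  SiO2: 71.61% × 500.1 = 358.1 g
A balance pass over the oxides, with the batch weights as given, at the basis given (sum by sum, the targets are met inside rounding margins):
  Na2O: 39.68·0.1097 = 4.353 g (target 4.353 g)
  Al2O3: 332.6·0.003000 + 129.5·0.9960 + 39.68·0.1922 = 137.6 g (target 137.6 g)
  SiO2: 332.6·0.9950 + 39.68·0.6851 = 358.1 g (target 358.1 g)
Glass-mass bookkeeping: batch Σ − ignition loss = 500.1 g (summing oxide targets gives 500.1 g; basis as stated: 500.1 g — gaps are rounding artifacts).
Batch total: Σ batch = 501.8 g; loss to ignition Σ batch·LOI = 1.699 g; yield = glass ÷ total batch = 99.66%.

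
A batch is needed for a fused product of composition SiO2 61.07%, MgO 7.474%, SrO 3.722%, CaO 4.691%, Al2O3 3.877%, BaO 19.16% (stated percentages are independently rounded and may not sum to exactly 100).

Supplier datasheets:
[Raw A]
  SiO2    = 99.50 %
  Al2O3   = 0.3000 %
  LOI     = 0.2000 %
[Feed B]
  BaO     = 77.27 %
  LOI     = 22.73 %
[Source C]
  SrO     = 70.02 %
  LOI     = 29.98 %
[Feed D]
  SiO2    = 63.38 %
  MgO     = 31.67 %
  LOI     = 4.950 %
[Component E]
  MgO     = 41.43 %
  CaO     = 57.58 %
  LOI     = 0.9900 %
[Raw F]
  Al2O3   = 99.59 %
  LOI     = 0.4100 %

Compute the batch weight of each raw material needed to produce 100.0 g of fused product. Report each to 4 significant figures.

Batch per 100.0 g fused product:
  Raw A: 53.13 g
  Feed B: 24.80 g
  Source C: 5.316 g
  Feed D: 12.94 g
  Component E: 8.147 g
  Raw F: 3.733 g
Total batch = 108.1 g; LOI loss = 8.074 g; yield = 92.53%

The intermediate values are printed rounded to four significant digits. Full precision is maintained all the way through. Each reported figure is rounded just once; the derived quantities are carried at full float precision (LOI, net glass mass, the totals, the six compositions, yield) using the weight values on 100.0 g of glass as given in the problem or answer text.
Oxide-by-oxide targets in 100.0 g fused product:
  SiO2: 61.07% × 100.0 = 61.07 g
  MgO: 7.474% × 100.0 = 7.474 g
  SrO: 3.722% × 100.0 = 3.722 g
  CaO: 4.691% × 100.0 = 4.691 g
  Al2O3: 3.877% × 100.0 = 3.877 g
  BaO: 19.16% × 100.0 = 19.16 g
Verifying the oxide balance with the batch weights as given, against the basis in use (oxide sums agree with the targets net of answer rounding effects):
  SiO2: 53.13·0.9950 + 12.94·0.6338 = 61.07 g (target 61.07 g)
  MgO: 12.94·0.3167 + 8.147·0.4143 = 7.473 g (target 7.474 g)
  SrO: 5.316·0.7002 = 3.722 g (target 3.722 g)
  CaO: 8.147·0.5758 = 4.691 g (target 4.691 g)
  Al2O3: 53.13·0.003000 + 3.733·0.9959 = 3.877 g (target 3.877 g)
  BaO: 24.80·0.7727 = 19.16 g (target 19.16 g)
The glass-mass cross-check: net batch after ignition = 99.99 g (oxide target masses add up to 99.99 g; against the stated basis, 100.0 g — gaps are rounding artifacts).
Summing the batch: Σ batch = 108.1 g; Σ batch·LOI gives LOI loss = 8.074 g; yield = glass ÷ total batch = 92.53%.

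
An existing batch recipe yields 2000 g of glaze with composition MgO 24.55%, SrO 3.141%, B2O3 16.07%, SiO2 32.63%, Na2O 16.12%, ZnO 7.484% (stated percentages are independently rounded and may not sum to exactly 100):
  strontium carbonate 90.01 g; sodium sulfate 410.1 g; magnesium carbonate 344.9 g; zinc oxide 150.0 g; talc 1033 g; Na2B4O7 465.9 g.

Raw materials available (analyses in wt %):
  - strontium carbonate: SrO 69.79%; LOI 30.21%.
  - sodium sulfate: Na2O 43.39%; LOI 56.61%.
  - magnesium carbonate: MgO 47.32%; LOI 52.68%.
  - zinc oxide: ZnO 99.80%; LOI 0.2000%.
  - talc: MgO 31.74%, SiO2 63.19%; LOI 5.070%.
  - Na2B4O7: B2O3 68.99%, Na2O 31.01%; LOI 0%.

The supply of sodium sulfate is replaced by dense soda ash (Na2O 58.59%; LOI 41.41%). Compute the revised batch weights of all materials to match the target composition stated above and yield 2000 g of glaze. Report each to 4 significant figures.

All internal work maintains full precision throughout — working values are shown, rounded to four significant digits, in the printout — a single rounding completes each reported value. All derived quantities, including the totals, the yield, glass mass, the six compositions, LOI, are recomputed from the weighed amounts per 2000 g of glass in exact precision, exactly as shown in the problem or answer text.
Per-oxide target masses for 2000 g glaze:
  MgO: 24.55% × 2000 = 491.0 g
  SrO: 3.141% × 2000 = 62.82 g
  B2O3: 16.07% × 2000 = 321.4 g
  SiO2: 32.63% × 2000 = 652.6 g
  Na2O: 16.12% × 2000 = 322.4 g
  ZnO: 7.484% × 2000 = 149.7 g
A balance pass over the oxides, applying the batch weights above, at the basis given (sum by sum, the targets are met exact up to rounding of places):
  MgO: 344.9·0.4732 + 1033·0.3174 = 491.1 g (target 491.0 g)
  SrO: 90.01·0.6979 = 62.82 g (target 62.82 g)
  B2O3: 465.9·0.6899 = 321.4 g (target 321.4 g)
  SiO2: 1033·0.6319 = 652.8 g (target 652.6 g)
  Na2O: 303.7·0.5859 + 465.9·0.3101 = 322.4 g (target 322.4 g)
  ZnO: 150.0·0.9980 = 149.7 g (target 149.7 g)
Consistency of the glass mass: Σ batch − LOI loss = 2000 g (the Σ of target masses is 2000 g; versus the stated basis of 2000 g — differing by rounding only).
Batch grand total — Σ batch = 2388 g; LOI removed, Σ of batch·LOI: 387.3 g; yield = glass ÷ total batch = 83.78%.

Revised batch per 2000 g glaze:
  strontium carbonate: 90.01 g
  dense soda ash: 303.7 g
  magnesium carbonate: 344.9 g
  zinc oxide: 150.0 g
  talc: 1033 g
  Na2B4O7: 465.9 g
Total batch = 2388 g; LOI loss = 387.3 g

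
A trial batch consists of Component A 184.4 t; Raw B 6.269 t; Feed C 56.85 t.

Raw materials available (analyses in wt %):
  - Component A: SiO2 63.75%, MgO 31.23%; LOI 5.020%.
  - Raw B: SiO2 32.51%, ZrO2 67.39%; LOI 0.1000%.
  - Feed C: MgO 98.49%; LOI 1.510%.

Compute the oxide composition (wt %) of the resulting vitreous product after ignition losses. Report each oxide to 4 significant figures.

Working values appear, rounded to 4 significant figures, in the printout. All arithmetic holds full precision at every stage; a single rounding finalizes every reported value; all derived quantities (yield, LOI, the three compositions, net glass mass, the totals) are carried in full float precision using the weight values at 237.4 t of glass as quoted within the problem or answer text.
Delivered oxide masses:
  SiO2: 184.4·0.6375 + 6.269·0.3251 = 119.6 t
  ZrO2: 6.269·0.6739 = 4.225 t
  MgO: 184.4·0.3123 + 56.85·0.9849 = 113.6 t
LOI: 184.4·0.05020 + 6.269·0.001000 + 56.85·0.01510 = 10.12 t
Net of LOI, the glass mass = 247.5 − 10.12 = 237.4 t (equal to the oxide-mass sum)
wt % = 100 × oxide mass / glass mass

Glass mass = 237.4 t (batch 247.5 − LOI 10.12).
Composition: SiO2 50.38%, ZrO2 1.780%, MgO 47.84%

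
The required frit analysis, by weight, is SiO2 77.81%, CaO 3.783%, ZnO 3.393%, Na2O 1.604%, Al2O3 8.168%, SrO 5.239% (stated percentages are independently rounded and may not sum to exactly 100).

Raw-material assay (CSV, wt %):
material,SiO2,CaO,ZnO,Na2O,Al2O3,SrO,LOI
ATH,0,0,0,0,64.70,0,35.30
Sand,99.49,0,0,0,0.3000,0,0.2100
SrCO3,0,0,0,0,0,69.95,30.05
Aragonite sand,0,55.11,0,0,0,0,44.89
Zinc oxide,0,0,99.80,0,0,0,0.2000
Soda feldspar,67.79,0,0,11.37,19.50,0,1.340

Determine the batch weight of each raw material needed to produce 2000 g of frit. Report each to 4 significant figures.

Batch per 2000 g frit:
  ATH: 161.1 g
  Sand: 1372 g
  SrCO3: 149.8 g
  Aragonite sand: 137.3 g
  Zinc oxide: 68.00 g
  Soda feldspar: 282.1 g
Total batch = 2170 g; LOI loss = 170.3 g; yield = 92.15%

Intermediates are printed with 4-significant-figure rounding between the steps. Every computation keeps full float precision at all times. Every reported value carries a single rounding; derived quantities, including glass mass, six oxide percentages, yield, ignition loss, the totals, are recomputed using the weight values at 2000 g of glass in full precision exactly as shown in the problem or answer text.
Per-oxide target masses for 2000 g frit:
  SiO2: 77.81% × 2000 = 1556 g
  CaO: 3.783% × 2000 = 75.66 g
  ZnO: 3.393% × 2000 = 67.86 g
  Na2O: 1.604% × 2000 = 32.08 g
  Al2O3: 8.168% × 2000 = 163.4 g
  SrO: 5.239% × 2000 = 104.8 g
Checking each oxide sum from the weights as reported, on the stated basis (sums match the target masses within answer rounding):
  SiO2: 1372·0.9949 + 282.1·0.6779 = 1556 g (target 1556 g)
  CaO: 137.3·0.5511 = 75.67 g (target 75.66 g)
  ZnO: 68.00·0.9980 = 67.86 g (target 67.86 g)
  Na2O: 282.1·0.1137 = 32.07 g (target 32.08 g)
  Al2O3: 161.1·0.6470 + 1372·0.003000 + 282.1·0.1950 = 163.4 g (target 163.4 g)
  SrO: 149.8·0.6995 = 104.8 g (target 104.8 g)
Glass mass check: the batch minus its LOI: 2000 g (targets for the oxides total 2000 g; against the stated basis, 2000 g — any gap is answer rounding).
Batch grand total — Σ batch = 2170 g; LOI loss = Σ batch·LOI = 170.3 g; glass ÷ batch gives a yield of 92.15%.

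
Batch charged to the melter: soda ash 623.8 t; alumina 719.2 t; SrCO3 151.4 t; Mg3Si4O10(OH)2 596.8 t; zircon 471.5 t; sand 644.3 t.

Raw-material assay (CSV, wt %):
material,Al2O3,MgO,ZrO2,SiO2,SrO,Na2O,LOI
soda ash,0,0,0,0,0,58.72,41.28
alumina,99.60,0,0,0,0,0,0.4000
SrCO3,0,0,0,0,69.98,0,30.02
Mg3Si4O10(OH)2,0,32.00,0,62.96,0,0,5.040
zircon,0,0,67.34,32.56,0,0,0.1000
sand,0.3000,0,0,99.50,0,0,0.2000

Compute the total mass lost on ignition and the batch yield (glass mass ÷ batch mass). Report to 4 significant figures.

LOI loss = 337.7 t; glass = 2869 t; yield = 89.47%

The intermediate values are printed with 4-significant-digit rounding when written out — every computation carries exact precision at every stage. A single rounding finalizes each reported figure. The derived quantities (totals, net glass mass, the yield, LOI, the six compositions) are re-derived in exact precision using the weight values on 2869 t of glass, as set out in the problem or the answer.
Each material's LOI contribution:
  soda ash: 623.8 × 0.4128 = 257.5 t
  alumina: 719.2 × 0.004000 = 2.877 t
  SrCO3: 151.4 × 0.3002 = 45.45 t
  Mg3Si4O10(OH)2: 596.8 × 0.05040 = 30.08 t
  zircon: 471.5 × 0.001000 = 0.4715 t
  sand: 644.3 × 0.002000 = 1.289 t
Total LOI = 337.7 t
Glass = batch − LOI = 3207 − 337.7 = 2869 t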